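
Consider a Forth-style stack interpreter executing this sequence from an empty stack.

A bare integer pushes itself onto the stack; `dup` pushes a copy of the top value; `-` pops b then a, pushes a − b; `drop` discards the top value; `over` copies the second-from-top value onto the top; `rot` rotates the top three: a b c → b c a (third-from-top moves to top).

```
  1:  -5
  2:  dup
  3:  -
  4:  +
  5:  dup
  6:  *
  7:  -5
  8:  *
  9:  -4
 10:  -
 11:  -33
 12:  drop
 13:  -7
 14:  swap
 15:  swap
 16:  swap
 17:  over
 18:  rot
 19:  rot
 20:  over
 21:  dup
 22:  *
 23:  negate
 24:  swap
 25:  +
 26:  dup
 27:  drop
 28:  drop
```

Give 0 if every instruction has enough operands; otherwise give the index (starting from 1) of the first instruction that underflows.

-5  : [-5]
dup : [-5, -5]
-   : [0]
+  — needs 2 operands, stack has 1 → underflow

4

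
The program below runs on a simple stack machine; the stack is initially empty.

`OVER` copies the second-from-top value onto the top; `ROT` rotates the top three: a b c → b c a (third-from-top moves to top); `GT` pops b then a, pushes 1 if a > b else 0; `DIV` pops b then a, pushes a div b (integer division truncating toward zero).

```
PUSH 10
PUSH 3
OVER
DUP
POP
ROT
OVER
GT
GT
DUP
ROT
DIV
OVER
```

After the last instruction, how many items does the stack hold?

PUSH 10 → [10]
PUSH 3  → [10, 3]
OVER    → [10, 3, 10]
DUP     → [10, 3, 10, 10]
POP     → [10, 3, 10]
ROT     → [3, 10, 10]
OVER    → [3, 10, 10, 10]
GT      → [3, 10, 0]
GT      → [3, 1]
DUP     → [3, 1, 1]
ROT     → [1, 1, 3]
DIV     → [1, 0]
OVER    → [1, 0, 1]

3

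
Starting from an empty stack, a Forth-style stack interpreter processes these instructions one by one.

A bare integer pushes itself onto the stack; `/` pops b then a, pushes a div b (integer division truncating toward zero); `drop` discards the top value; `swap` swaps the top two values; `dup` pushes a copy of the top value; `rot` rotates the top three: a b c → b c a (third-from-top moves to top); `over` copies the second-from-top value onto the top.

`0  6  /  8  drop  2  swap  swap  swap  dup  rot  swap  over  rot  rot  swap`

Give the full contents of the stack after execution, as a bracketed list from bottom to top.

0     [0]
6     [0, 6]
/     [0]
8     [0, 8]
drop  [0]
2     [0, 2]
swap  [2, 0]
swap  [0, 2]
swap  [2, 0]
dup   [2, 0, 0]
rot   [0, 0, 2]
swap  [0, 2, 0]
over  [0, 2, 0, 2]
rot   [0, 0, 2, 2]
rot   [0, 2, 2, 0]
swap  [0, 2, 0, 2]

[0, 2, 0, 2]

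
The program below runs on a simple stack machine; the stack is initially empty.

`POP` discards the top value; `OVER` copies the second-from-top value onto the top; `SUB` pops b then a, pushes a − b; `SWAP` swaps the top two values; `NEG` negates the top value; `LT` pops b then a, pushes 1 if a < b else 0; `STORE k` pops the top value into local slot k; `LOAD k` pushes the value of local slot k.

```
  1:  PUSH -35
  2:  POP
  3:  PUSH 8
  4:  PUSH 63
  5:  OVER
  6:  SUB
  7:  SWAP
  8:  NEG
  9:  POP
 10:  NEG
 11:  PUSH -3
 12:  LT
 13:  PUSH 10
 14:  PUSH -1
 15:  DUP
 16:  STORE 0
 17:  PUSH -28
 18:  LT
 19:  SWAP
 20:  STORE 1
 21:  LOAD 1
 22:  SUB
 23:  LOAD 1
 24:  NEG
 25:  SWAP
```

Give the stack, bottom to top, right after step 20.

PUSH -35 → [-35]
POP      → []
PUSH 8   → [8]
PUSH 63  → [8, 63]
OVER     → [8, 63, 8]
SUB      → [8, 55]
SWAP     → [55, 8]
NEG      → [55, -8]
POP      → [55]
NEG      → [-55]
PUSH -3  → [-55, -3]
LT       → [1]
PUSH 10  → [1, 10]
PUSH -1  → [1, 10, -1]
DUP      → [1, 10, -1, -1]
STORE 0  → [1, 10, -1]
PUSH -28 → [1, 10, -1, -28]
LT       → [1, 10, 0]
SWAP     → [1, 0, 10]
STORE 1  → [1, 0]

[1, 0]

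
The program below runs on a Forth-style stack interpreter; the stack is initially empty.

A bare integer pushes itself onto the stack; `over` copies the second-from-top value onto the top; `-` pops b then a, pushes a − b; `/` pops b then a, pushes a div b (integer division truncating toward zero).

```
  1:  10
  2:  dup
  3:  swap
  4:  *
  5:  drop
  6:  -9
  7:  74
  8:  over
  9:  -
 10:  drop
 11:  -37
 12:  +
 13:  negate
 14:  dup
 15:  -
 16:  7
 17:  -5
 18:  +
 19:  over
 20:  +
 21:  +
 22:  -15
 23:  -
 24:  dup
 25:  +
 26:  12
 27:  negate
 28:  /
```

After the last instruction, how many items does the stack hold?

1

10     : 10
dup    : 10 10
swap   : 10 10
*      : 100
drop   : (empty)
-9     : -9
74     : -9 74
over   : -9 74 -9
-      : -9 83
drop   : -9
-37    : -9 -37
+      : -46
negate : 46
dup    : 46 46
-      : 0
7      : 0 7
-5     : 0 7 -5
+      : 0 2
over   : 0 2 0
+      : 0 2
+      : 2
-15    : 2 -15
-      : 17
dup    : 17 17
+      : 34
12     : 34 12
negate : 34 -12
/      : -2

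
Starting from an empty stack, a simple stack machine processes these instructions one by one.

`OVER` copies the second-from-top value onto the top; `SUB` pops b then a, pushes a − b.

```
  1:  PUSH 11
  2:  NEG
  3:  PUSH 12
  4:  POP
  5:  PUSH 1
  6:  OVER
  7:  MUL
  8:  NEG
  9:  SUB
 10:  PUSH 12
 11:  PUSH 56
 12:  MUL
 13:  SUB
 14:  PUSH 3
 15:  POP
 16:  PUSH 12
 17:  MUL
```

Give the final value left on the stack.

PUSH 11 → [11]
NEG     → [-11]
PUSH 12 → [-11, 12]
POP     → [-11]
PUSH 1  → [-11, 1]
OVER    → [-11, 1, -11]
MUL     → [-11, -11]
NEG     → [-11, 11]
SUB     → [-22]
PUSH 12 → [-22, 12]
PUSH 56 → [-22, 12, 56]
MUL     → [-22, 672]
SUB     → [-694]
PUSH 3  → [-694, 3]
POP     → [-694]
PUSH 12 → [-694, 12]
MUL     → [-8328]

-8328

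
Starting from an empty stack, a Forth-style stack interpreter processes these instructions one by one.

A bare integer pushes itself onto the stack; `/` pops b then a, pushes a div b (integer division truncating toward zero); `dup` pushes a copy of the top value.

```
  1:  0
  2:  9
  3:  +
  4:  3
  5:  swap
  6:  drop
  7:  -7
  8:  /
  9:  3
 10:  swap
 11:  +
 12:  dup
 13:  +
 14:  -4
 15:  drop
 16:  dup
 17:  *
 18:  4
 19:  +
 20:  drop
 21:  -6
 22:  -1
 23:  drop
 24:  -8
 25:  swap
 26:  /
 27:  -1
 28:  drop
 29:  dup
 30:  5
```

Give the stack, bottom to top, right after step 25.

[-8, -6]

0    → 0
9    → 0 9
+    → 9
3    → 9 3
swap → 3 9
drop → 3
-7   → 3 -7
/    → 0
3    → 0 3
swap → 3 0
+    → 3
dup  → 3 3
+    → 6
-4   → 6 -4
drop → 6
dup  → 6 6
*    → 36
4    → 36 4
+    → 40
drop → (empty)
-6   → -6
-1   → -6 -1
drop → -6
-8   → -6 -8
swap → -8 -6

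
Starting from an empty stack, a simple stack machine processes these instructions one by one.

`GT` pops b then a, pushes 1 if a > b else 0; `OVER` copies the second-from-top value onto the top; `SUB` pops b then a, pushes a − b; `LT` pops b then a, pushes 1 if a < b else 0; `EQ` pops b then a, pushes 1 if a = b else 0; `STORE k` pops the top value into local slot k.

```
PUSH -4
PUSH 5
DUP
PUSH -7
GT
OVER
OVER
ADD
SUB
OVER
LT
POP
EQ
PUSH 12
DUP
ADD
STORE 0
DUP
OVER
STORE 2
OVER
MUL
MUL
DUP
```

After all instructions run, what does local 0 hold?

PUSH -4 -> -4
PUSH 5  -> -4 5
DUP     -> -4 5 5
PUSH -7 -> -4 5 5 -7
GT      -> -4 5 1
OVER    -> -4 5 1 5
OVER    -> -4 5 1 5 1
ADD     -> -4 5 1 6
SUB     -> -4 5 -5
OVER    -> -4 5 -5 5
LT      -> -4 5 1
POP     -> -4 5
EQ      -> 0
PUSH 12 -> 0 12
DUP     -> 0 12 12
ADD     -> 0 24
STORE 0 -> 0
DUP     -> 0 0
OVER    -> 0 0 0
STORE 2 -> 0 0
OVER    -> 0 0 0
MUL     -> 0 0
MUL     -> 0
DUP     -> 0 0

24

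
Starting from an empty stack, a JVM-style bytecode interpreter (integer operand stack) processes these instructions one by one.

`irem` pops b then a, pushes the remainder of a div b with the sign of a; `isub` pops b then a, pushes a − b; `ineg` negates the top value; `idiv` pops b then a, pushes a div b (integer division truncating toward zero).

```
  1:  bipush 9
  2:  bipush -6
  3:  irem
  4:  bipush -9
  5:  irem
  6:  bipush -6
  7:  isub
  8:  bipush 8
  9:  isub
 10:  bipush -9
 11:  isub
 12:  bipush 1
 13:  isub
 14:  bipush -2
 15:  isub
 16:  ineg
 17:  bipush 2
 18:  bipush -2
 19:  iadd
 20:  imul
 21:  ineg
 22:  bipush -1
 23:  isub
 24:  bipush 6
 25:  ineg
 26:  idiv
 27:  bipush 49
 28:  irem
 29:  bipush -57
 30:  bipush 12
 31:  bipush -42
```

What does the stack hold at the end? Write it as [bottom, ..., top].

[0, -57, 12, -42]

bipush 9   : [9]
bipush -6  : [9, -6]
irem       : [3]
bipush -9  : [3, -9]
irem       : [3]
bipush -6  : [3, -6]
isub       : [9]
bipush 8   : [9, 8]
isub       : [1]
bipush -9  : [1, -9]
isub       : [10]
bipush 1   : [10, 1]
isub       : [9]
bipush -2  : [9, -2]
isub       : [11]
ineg       : [-11]
bipush 2   : [-11, 2]
bipush -2  : [-11, 2, -2]
iadd       : [-11, 0]
imul       : [0]
ineg       : [0]
bipush -1  : [0, -1]
isub       : [1]
bipush 6   : [1, 6]
ineg       : [1, -6]
idiv       : [0]
bipush 49  : [0, 49]
irem       : [0]
bipush -57 : [0, -57]
bipush 12  : [0, -57, 12]
bipush -42 : [0, -57, 12, -42]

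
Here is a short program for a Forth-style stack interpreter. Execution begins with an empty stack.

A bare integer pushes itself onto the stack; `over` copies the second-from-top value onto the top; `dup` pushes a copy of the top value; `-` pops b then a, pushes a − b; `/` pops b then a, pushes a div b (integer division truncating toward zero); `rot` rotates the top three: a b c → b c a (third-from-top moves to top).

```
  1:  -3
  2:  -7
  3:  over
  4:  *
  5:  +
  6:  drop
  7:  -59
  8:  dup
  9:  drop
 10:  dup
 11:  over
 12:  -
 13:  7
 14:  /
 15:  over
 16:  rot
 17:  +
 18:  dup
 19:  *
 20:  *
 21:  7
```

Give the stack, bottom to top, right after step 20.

[0]

-3   -> -3
-7   -> -3 -7
over -> -3 -7 -3
*    -> -3 21
+    -> 18
drop -> (empty)
-59  -> -59
dup  -> -59 -59
drop -> -59
dup  -> -59 -59
over -> -59 -59 -59
-    -> -59 0
7    -> -59 0 7
/    -> -59 0
over -> -59 0 -59
rot  -> 0 -59 -59
+    -> 0 -118
dup  -> 0 -118 -118
*    -> 0 13924
*    -> 0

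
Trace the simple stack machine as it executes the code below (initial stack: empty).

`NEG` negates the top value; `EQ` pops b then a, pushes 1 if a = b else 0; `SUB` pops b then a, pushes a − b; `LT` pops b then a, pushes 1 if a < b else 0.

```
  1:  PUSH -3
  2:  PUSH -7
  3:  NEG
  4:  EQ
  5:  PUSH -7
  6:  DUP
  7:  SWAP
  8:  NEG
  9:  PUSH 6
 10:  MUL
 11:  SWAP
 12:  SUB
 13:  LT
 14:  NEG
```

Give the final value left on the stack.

PUSH -3 : [-3]
PUSH -7 : [-3, -7]
NEG     : [-3, 7]
EQ      : [0]
PUSH -7 : [0, -7]
DUP     : [0, -7, -7]
SWAP    : [0, -7, -7]
NEG     : [0, -7, 7]
PUSH 6  : [0, -7, 7, 6]
MUL     : [0, -7, 42]
SWAP    : [0, 42, -7]
SUB     : [0, 49]
LT      : [1]
NEG     : [-1]

-1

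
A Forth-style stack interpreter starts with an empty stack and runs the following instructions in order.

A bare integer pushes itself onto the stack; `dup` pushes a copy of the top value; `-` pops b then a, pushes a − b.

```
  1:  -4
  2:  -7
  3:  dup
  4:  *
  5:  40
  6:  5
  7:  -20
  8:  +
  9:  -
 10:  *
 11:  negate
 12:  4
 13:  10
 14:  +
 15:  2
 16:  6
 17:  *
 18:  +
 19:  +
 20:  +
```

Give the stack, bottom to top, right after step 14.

[-4, -2695, 14]

-4     : [-4]
-7     : [-4, -7]
dup    : [-4, -7, -7]
*      : [-4, 49]
40     : [-4, 49, 40]
5      : [-4, 49, 40, 5]
-20    : [-4, 49, 40, 5, -20]
+      : [-4, 49, 40, -15]
-      : [-4, 49, 55]
*      : [-4, 2695]
negate : [-4, -2695]
4      : [-4, -2695, 4]
10     : [-4, -2695, 4, 10]
+      : [-4, -2695, 14]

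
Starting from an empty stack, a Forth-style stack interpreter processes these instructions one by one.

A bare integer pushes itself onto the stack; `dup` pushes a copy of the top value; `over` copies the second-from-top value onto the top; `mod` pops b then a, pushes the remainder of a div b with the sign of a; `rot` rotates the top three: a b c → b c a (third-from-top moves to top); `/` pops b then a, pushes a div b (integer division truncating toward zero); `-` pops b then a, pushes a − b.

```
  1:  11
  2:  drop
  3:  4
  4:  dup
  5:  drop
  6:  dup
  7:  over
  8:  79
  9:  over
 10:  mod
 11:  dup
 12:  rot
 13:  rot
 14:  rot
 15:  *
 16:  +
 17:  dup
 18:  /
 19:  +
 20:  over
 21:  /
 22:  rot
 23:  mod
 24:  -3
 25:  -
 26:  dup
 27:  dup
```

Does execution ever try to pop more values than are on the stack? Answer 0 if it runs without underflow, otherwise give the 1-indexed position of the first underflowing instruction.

22

11    11
drop  (empty)
4     4
dup   4 4
drop  4
dup   4 4
over  4 4 4
79    4 4 4 79
over  4 4 4 79 4
mod   4 4 4 3
dup   4 4 4 3 3
rot   4 4 3 3 4
rot   4 4 3 4 3
rot   4 4 4 3 3
*     4 4 4 9
+     4 4 13
dup   4 4 13 13
/     4 4 1
+     4 5
over  4 5 4
/     4 1
rot  — needs 3 operands, stack has 2 → underflow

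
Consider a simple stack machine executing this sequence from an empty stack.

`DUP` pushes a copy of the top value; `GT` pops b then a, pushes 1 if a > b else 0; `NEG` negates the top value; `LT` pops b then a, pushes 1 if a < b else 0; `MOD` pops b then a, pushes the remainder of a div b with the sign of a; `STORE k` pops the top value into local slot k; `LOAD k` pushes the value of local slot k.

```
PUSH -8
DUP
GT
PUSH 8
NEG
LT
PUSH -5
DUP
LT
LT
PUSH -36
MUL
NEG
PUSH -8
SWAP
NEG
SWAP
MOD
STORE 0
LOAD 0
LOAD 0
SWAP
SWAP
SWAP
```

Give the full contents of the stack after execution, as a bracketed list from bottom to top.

[0, 0]

PUSH -8  → -8
DUP      → -8 -8
GT       → 0
PUSH 8   → 0 8
NEG      → 0 -8
LT       → 0
PUSH -5  → 0 -5
DUP      → 0 -5 -5
LT       → 0 0
LT       → 0
PUSH -36 → 0 -36
MUL      → 0
NEG      → 0
PUSH -8  → 0 -8
SWAP     → -8 0
NEG      → -8 0
SWAP     → 0 -8
MOD      → 0
STORE 0  → (empty)
LOAD 0   → 0
LOAD 0   → 0 0
SWAP     → 0 0
SWAP     → 0 0
SWAP     → 0 0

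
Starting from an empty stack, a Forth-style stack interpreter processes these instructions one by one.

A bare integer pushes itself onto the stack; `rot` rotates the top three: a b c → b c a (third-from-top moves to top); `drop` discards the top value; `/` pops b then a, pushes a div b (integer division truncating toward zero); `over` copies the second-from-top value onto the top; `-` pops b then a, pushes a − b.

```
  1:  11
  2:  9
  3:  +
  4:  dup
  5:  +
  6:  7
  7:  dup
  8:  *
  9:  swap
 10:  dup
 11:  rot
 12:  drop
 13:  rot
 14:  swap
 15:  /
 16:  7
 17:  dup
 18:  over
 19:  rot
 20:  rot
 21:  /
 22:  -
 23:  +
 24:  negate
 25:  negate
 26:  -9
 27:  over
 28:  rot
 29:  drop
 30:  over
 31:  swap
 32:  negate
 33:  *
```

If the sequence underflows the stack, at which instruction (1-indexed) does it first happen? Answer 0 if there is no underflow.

13

11    11
9     11 9
+     20
dup   20 20
+     40
7     40 7
dup   40 7 7
*     40 49
swap  49 40
dup   49 40 40
rot   40 40 49
drop  40 40
rot  — needs 3 operands, stack has 2 → underflow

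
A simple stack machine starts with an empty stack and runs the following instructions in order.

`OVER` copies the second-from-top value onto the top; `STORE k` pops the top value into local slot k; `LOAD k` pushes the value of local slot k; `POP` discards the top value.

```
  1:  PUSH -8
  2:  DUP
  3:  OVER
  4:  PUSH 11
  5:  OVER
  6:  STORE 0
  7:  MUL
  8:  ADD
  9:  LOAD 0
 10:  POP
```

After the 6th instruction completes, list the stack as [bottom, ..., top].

[-8, -8, -8, 11]

PUSH -8 : -8
DUP     : -8 -8
OVER    : -8 -8 -8
PUSH 11 : -8 -8 -8 11
OVER    : -8 -8 -8 11 -8
STORE 0 : -8 -8 -8 11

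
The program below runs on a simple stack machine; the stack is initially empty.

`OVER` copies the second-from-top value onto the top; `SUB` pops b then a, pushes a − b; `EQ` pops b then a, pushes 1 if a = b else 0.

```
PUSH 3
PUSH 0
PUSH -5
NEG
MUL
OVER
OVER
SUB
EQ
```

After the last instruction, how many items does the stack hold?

PUSH 3   3
PUSH 0   3 0
PUSH -5  3 0 -5
NEG      3 0 5
MUL      3 0
OVER     3 0 3
OVER     3 0 3 0
SUB      3 0 3
EQ       3 0

2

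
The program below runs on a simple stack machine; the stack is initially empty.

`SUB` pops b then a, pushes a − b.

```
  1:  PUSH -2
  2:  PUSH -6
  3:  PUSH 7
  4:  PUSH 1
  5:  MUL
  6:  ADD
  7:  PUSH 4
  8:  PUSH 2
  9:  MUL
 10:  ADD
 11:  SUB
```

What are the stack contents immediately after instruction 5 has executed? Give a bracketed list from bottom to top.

[-2, -6, 7]

PUSH -2 : -2
PUSH -6 : -2 -6
PUSH 7  : -2 -6 7
PUSH 1  : -2 -6 7 1
MUL     : -2 -6 7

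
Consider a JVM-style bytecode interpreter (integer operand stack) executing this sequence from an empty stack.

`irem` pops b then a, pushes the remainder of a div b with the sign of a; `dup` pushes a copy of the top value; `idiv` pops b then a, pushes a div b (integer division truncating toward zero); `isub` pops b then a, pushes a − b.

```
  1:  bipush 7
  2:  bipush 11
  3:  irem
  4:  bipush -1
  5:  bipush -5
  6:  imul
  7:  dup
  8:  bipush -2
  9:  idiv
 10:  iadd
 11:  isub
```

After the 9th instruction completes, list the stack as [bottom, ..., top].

[7, 5, -2]

bipush 7   [7]
bipush 11  [7, 11]
irem       [7]
bipush -1  [7, -1]
bipush -5  [7, -1, -5]
imul       [7, 5]
dup        [7, 5, 5]
bipush -2  [7, 5, 5, -2]
idiv       [7, 5, -2]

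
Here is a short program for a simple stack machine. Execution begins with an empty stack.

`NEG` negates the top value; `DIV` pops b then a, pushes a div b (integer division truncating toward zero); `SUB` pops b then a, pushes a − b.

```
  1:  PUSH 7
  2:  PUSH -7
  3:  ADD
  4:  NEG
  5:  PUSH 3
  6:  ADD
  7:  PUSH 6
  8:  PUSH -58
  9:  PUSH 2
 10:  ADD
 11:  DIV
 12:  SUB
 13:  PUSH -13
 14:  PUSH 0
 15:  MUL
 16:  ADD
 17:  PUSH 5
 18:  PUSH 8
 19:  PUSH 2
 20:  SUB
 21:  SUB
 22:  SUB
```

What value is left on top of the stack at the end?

4

PUSH 7   -> 7
PUSH -7  -> 7 -7
ADD      -> 0
NEG      -> 0
PUSH 3   -> 0 3
ADD      -> 3
PUSH 6   -> 3 6
PUSH -58 -> 3 6 -58
PUSH 2   -> 3 6 -58 2
ADD      -> 3 6 -56
DIV      -> 3 0
SUB      -> 3
PUSH -13 -> 3 -13
PUSH 0   -> 3 -13 0
MUL      -> 3 0
ADD      -> 3
PUSH 5   -> 3 5
PUSH 8   -> 3 5 8
PUSH 2   -> 3 5 8 2
SUB      -> 3 5 6
SUB      -> 3 -1
SUB      -> 4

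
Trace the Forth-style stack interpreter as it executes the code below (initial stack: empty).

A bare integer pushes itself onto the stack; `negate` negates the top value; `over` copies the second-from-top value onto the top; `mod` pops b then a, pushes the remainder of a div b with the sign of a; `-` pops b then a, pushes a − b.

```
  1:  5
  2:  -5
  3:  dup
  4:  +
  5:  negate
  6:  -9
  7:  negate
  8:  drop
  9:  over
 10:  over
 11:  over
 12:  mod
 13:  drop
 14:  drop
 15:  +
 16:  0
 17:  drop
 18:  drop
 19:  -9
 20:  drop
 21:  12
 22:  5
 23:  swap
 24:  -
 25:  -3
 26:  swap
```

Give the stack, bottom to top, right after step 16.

[15, 0]

5      -> 5
-5     -> 5 -5
dup    -> 5 -5 -5
+      -> 5 -10
negate -> 5 10
-9     -> 5 10 -9
negate -> 5 10 9
drop   -> 5 10
over   -> 5 10 5
over   -> 5 10 5 10
over   -> 5 10 5 10 5
mod    -> 5 10 5 0
drop   -> 5 10 5
drop   -> 5 10
+      -> 15
0      -> 15 0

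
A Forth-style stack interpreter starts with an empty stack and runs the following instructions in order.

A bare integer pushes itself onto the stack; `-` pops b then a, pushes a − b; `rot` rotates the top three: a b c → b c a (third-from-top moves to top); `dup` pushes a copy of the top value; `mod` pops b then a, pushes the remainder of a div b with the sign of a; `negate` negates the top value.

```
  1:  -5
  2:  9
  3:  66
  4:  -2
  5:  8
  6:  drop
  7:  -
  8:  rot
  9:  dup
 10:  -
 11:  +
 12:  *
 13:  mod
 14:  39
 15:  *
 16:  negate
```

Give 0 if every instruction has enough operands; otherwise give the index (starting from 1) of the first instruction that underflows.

13

-5   : -5
9    : -5 9
66   : -5 9 66
-2   : -5 9 66 -2
8    : -5 9 66 -2 8
drop : -5 9 66 -2
-    : -5 9 68
rot  : 9 68 -5
dup  : 9 68 -5 -5
-    : 9 68 0
+    : 9 68
*    : 612
mod  — needs 2 operands, stack has 1 → underflow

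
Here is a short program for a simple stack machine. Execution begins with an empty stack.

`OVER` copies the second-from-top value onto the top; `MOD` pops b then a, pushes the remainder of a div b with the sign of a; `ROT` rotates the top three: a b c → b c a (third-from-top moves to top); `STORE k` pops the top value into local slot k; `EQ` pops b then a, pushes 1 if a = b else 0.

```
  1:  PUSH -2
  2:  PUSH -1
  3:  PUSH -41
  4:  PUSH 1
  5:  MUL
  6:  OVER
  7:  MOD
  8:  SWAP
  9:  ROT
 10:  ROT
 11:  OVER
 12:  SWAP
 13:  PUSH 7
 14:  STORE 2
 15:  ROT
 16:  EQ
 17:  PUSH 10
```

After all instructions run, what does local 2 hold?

7

PUSH -2  -> [-2]
PUSH -1  -> [-2, -1]
PUSH -41 -> [-2, -1, -41]
PUSH 1   -> [-2, -1, -41, 1]
MUL      -> [-2, -1, -41]
OVER     -> [-2, -1, -41, -1]
MOD      -> [-2, -1, 0]
SWAP     -> [-2, 0, -1]
ROT      -> [0, -1, -2]
ROT      -> [-1, -2, 0]
OVER     -> [-1, -2, 0, -2]
SWAP     -> [-1, -2, -2, 0]
PUSH 7   -> [-1, -2, -2, 0, 7]
STORE 2  -> [-1, -2, -2, 0]
ROT      -> [-1, -2, 0, -2]
EQ       -> [-1, -2, 0]
PUSH 10  -> [-1, -2, 0, 10]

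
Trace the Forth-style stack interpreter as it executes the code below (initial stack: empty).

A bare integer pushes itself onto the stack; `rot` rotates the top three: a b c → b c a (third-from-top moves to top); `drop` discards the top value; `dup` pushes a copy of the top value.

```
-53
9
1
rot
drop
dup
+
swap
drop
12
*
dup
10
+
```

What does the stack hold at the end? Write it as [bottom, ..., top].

[24, 34]

-53  : -53
9    : -53 9
1    : -53 9 1
rot  : 9 1 -53
drop : 9 1
dup  : 9 1 1
+    : 9 2
swap : 2 9
drop : 2
12   : 2 12
*    : 24
dup  : 24 24
10   : 24 24 10
+    : 24 34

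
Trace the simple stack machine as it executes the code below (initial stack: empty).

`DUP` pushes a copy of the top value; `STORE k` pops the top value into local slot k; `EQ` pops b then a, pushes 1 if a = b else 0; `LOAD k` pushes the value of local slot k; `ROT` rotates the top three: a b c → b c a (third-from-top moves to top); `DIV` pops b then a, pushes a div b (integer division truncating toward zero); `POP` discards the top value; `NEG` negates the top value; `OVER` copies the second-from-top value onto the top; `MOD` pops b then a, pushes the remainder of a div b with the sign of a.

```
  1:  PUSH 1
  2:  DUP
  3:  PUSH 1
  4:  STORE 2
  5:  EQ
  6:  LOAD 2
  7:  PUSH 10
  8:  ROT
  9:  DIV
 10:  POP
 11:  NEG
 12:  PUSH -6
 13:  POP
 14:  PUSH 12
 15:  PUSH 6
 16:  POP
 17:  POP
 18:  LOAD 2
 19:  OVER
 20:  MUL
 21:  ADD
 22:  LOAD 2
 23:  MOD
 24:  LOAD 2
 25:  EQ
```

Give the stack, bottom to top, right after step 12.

[-1, -6]

PUSH 1  -> 1
DUP     -> 1 1
PUSH 1  -> 1 1 1
STORE 2 -> 1 1
EQ      -> 1
LOAD 2  -> 1 1
PUSH 10 -> 1 1 10
ROT     -> 1 10 1
DIV     -> 1 10
POP     -> 1
NEG     -> -1
PUSH -6 -> -1 -6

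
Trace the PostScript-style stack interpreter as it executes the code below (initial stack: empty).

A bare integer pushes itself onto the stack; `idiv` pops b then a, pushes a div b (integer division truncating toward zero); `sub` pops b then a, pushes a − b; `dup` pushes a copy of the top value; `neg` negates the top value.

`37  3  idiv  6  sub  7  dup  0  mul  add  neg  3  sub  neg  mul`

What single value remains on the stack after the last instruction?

60

37   → [37]
3    → [37, 3]
idiv → [12]
6    → [12, 6]
sub  → [6]
7    → [6, 7]
dup  → [6, 7, 7]
0    → [6, 7, 7, 0]
mul  → [6, 7, 0]
add  → [6, 7]
neg  → [6, -7]
3    → [6, -7, 3]
sub  → [6, -10]
neg  → [6, 10]
mul  → [60]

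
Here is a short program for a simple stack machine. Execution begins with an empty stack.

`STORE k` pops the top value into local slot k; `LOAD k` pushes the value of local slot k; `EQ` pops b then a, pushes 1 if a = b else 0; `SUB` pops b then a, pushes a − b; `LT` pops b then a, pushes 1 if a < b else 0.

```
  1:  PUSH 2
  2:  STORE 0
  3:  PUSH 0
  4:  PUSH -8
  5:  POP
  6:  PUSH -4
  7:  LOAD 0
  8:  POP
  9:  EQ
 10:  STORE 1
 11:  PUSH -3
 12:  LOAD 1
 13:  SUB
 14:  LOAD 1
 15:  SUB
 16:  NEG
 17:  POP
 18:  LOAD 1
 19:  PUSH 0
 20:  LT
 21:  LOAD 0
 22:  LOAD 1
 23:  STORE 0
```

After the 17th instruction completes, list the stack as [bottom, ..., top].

[]

PUSH 2  -> [2]
STORE 0 -> []
PUSH 0  -> [0]
PUSH -8 -> [0, -8]
POP     -> [0]
PUSH -4 -> [0, -4]
LOAD 0  -> [0, -4, 2]
POP     -> [0, -4]
EQ      -> [0]
STORE 1 -> []
PUSH -3 -> [-3]
LOAD 1  -> [-3, 0]
SUB     -> [-3]
LOAD 1  -> [-3, 0]
SUB     -> [-3]
NEG     -> [3]
POP     -> []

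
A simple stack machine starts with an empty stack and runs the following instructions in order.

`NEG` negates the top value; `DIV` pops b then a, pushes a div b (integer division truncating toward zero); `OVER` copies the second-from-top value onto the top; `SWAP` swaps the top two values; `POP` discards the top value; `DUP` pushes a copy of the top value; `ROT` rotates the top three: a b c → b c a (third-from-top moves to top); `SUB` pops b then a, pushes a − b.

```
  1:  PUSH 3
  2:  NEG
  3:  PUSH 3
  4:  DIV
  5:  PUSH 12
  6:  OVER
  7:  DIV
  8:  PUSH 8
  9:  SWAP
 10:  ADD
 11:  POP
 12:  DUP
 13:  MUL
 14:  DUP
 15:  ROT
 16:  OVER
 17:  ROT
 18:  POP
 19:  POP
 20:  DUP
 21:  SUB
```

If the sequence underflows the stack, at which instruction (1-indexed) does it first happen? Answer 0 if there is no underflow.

15

PUSH 3   [3]
NEG      [-3]
PUSH 3   [-3, 3]
DIV      [-1]
PUSH 12  [-1, 12]
OVER     [-1, 12, -1]
DIV      [-1, -12]
PUSH 8   [-1, -12, 8]
SWAP     [-1, 8, -12]
ADD      [-1, -4]
POP      [-1]
DUP      [-1, -1]
MUL      [1]
DUP      [1, 1]
ROT  — needs 3 operands, stack has 2 → underflow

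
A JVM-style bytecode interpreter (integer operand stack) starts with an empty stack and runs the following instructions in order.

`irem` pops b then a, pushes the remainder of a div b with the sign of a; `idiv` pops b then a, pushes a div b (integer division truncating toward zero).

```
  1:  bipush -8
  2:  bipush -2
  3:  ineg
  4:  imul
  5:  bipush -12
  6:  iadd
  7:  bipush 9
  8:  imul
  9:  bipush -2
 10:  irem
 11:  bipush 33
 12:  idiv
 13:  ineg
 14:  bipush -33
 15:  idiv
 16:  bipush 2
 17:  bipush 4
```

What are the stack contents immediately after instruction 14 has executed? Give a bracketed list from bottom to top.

[0, -33]

bipush -8  → -8
bipush -2  → -8 -2
ineg       → -8 2
imul       → -16
bipush -12 → -16 -12
iadd       → -28
bipush 9   → -28 9
imul       → -252
bipush -2  → -252 -2
irem       → 0
bipush 33  → 0 33
idiv       → 0
ineg       → 0
bipush -33 → 0 -33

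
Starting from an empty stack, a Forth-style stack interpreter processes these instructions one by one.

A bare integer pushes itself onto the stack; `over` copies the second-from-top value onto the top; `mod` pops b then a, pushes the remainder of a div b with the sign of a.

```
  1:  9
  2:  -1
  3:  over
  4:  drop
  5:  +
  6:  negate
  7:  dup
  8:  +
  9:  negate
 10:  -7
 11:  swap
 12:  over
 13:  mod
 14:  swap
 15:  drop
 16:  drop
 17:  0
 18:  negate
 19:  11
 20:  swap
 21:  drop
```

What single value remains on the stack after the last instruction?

9      → [9]
-1     → [9, -1]
over   → [9, -1, 9]
drop   → [9, -1]
+      → [8]
negate → [-8]
dup    → [-8, -8]
+      → [-16]
negate → [16]
-7     → [16, -7]
swap   → [-7, 16]
over   → [-7, 16, -7]
mod    → [-7, 2]
swap   → [2, -7]
drop   → [2]
drop   → []
0      → [0]
negate → [0]
11     → [0, 11]
swap   → [11, 0]
drop   → [11]

11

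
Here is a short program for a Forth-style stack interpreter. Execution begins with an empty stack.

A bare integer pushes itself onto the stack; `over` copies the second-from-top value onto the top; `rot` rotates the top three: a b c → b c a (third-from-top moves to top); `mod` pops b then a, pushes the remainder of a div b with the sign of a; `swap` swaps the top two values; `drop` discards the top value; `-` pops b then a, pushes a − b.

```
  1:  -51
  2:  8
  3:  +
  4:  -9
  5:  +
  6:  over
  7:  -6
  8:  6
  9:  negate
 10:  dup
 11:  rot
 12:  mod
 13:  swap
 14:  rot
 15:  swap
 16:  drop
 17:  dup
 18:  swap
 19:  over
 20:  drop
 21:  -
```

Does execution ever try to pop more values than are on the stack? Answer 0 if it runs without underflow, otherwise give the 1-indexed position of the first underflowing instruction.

6

-51  -51
8    -51 8
+    -43
-9   -43 -9
+    -52
over  — needs 2 operands, stack has 1 → underflow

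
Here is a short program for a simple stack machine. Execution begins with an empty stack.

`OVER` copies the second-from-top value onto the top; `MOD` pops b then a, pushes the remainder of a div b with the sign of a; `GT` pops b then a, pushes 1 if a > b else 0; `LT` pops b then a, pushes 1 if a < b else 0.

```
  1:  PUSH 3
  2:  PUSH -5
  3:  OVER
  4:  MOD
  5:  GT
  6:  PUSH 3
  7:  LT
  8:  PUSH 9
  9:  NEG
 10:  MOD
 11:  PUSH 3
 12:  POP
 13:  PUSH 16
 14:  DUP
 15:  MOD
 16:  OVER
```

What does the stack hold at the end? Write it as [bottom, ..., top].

[1, 0, 1]

PUSH 3  → [3]
PUSH -5 → [3, -5]
OVER    → [3, -5, 3]
MOD     → [3, -2]
GT      → [1]
PUSH 3  → [1, 3]
LT      → [1]
PUSH 9  → [1, 9]
NEG     → [1, -9]
MOD     → [1]
PUSH 3  → [1, 3]
POP     → [1]
PUSH 16 → [1, 16]
DUP     → [1, 16, 16]
MOD     → [1, 0]
OVER    → [1, 0, 1]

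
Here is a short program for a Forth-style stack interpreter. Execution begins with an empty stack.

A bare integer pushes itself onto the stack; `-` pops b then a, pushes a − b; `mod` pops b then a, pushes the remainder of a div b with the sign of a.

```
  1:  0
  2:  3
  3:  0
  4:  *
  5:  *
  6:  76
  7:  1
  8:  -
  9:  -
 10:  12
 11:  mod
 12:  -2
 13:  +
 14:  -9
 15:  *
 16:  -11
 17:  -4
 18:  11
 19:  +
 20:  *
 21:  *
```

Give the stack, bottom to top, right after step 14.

[-5, -9]

0   → 0
3   → 0 3
0   → 0 3 0
*   → 0 0
*   → 0
76  → 0 76
1   → 0 76 1
-   → 0 75
-   → -75
12  → -75 12
mod → -3
-2  → -3 -2
+   → -5
-9  → -5 -9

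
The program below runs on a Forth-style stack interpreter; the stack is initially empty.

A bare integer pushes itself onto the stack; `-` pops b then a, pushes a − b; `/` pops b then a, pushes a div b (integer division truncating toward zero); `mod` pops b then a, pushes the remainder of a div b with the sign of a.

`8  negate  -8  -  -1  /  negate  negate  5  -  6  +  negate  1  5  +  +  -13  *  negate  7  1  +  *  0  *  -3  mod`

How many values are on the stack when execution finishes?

8      : 8
negate : -8
-8     : -8 -8
-      : 0
-1     : 0 -1
/      : 0
negate : 0
negate : 0
5      : 0 5
-      : -5
6      : -5 6
+      : 1
negate : -1
1      : -1 1
5      : -1 1 5
+      : -1 6
+      : 5
-13    : 5 -13
*      : -65
negate : 65
7      : 65 7
1      : 65 7 1
+      : 65 8
*      : 520
0      : 520 0
*      : 0
-3     : 0 -3
mod    : 0

1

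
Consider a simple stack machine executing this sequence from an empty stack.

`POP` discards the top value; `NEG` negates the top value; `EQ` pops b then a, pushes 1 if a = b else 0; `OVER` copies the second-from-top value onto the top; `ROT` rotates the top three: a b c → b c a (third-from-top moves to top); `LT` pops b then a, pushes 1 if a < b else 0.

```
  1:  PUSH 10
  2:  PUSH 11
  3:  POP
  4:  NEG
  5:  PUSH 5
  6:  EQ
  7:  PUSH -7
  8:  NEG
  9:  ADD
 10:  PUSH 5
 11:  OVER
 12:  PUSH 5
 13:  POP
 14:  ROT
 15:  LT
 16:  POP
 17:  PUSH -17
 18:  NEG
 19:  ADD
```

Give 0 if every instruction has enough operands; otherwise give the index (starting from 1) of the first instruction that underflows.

0

PUSH 10  -> 10
PUSH 11  -> 10 11
POP      -> 10
NEG      -> -10
PUSH 5   -> -10 5
EQ       -> 0
PUSH -7  -> 0 -7
NEG      -> 0 7
ADD      -> 7
PUSH 5   -> 7 5
OVER     -> 7 5 7
PUSH 5   -> 7 5 7 5
POP      -> 7 5 7
ROT      -> 5 7 7
LT       -> 5 0
POP      -> 5
PUSH -17 -> 5 -17
NEG      -> 5 17
ADD      -> 22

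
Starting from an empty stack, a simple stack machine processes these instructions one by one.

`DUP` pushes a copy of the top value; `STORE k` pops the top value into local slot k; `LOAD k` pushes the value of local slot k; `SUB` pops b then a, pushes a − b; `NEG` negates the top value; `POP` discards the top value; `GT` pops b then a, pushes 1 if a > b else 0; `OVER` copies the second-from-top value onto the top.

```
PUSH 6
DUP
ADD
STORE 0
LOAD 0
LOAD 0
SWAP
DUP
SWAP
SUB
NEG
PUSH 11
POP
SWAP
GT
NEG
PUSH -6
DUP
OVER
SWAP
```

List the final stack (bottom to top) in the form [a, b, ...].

[0, -6, -6, -6]

PUSH 6  : 6
DUP     : 6 6
ADD     : 12
STORE 0 : (empty)
LOAD 0  : 12
LOAD 0  : 12 12
SWAP    : 12 12
DUP     : 12 12 12
SWAP    : 12 12 12
SUB     : 12 0
NEG     : 12 0
PUSH 11 : 12 0 11
POP     : 12 0
SWAP    : 0 12
GT      : 0
NEG     : 0
PUSH -6 : 0 -6
DUP     : 0 -6 -6
OVER    : 0 -6 -6 -6
SWAP    : 0 -6 -6 -6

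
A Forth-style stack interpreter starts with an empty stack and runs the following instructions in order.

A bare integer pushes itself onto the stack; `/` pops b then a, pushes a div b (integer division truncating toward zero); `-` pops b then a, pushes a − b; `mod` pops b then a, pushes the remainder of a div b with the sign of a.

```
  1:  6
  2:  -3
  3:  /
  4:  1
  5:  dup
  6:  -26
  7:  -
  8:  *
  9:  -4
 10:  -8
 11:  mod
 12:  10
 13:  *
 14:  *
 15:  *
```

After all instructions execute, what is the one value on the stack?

6   -> [6]
-3  -> [6, -3]
/   -> [-2]
1   -> [-2, 1]
dup -> [-2, 1, 1]
-26 -> [-2, 1, 1, -26]
-   -> [-2, 1, 27]
*   -> [-2, 27]
-4  -> [-2, 27, -4]
-8  -> [-2, 27, -4, -8]
mod -> [-2, 27, -4]
10  -> [-2, 27, -4, 10]
*   -> [-2, 27, -40]
*   -> [-2, -1080]
*   -> [2160]

2160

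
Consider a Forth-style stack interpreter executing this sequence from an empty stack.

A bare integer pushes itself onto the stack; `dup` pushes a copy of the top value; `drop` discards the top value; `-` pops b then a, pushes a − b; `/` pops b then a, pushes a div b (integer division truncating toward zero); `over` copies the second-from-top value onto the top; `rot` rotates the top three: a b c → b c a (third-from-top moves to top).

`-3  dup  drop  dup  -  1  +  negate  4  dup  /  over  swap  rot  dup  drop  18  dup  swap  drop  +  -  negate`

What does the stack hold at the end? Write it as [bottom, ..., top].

-3     → -3
dup    → -3 -3
drop   → -3
dup    → -3 -3
-      → 0
1      → 0 1
+      → 1
negate → -1
4      → -1 4
dup    → -1 4 4
/      → -1 1
over   → -1 1 -1
swap   → -1 -1 1
rot    → -1 1 -1
dup    → -1 1 -1 -1
drop   → -1 1 -1
18     → -1 1 -1 18
dup    → -1 1 -1 18 18
swap   → -1 1 -1 18 18
drop   → -1 1 -1 18
+      → -1 1 17
-      → -1 -16
negate → -1 16

[-1, 16]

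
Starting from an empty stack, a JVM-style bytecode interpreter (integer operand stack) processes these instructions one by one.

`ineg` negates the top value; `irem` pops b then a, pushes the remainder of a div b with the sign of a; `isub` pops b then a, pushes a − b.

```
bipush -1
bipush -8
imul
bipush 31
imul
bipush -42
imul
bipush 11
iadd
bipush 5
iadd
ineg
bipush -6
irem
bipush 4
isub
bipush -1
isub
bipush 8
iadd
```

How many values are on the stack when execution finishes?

bipush -1  -> [-1]
bipush -8  -> [-1, -8]
imul       -> [8]
bipush 31  -> [8, 31]
imul       -> [248]
bipush -42 -> [248, -42]
imul       -> [-10416]
bipush 11  -> [-10416, 11]
iadd       -> [-10405]
bipush 5   -> [-10405, 5]
iadd       -> [-10400]
ineg       -> [10400]
bipush -6  -> [10400, -6]
irem       -> [2]
bipush 4   -> [2, 4]
isub       -> [-2]
bipush -1  -> [-2, -1]
isub       -> [-1]
bipush 8   -> [-1, 8]
iadd       -> [7]

1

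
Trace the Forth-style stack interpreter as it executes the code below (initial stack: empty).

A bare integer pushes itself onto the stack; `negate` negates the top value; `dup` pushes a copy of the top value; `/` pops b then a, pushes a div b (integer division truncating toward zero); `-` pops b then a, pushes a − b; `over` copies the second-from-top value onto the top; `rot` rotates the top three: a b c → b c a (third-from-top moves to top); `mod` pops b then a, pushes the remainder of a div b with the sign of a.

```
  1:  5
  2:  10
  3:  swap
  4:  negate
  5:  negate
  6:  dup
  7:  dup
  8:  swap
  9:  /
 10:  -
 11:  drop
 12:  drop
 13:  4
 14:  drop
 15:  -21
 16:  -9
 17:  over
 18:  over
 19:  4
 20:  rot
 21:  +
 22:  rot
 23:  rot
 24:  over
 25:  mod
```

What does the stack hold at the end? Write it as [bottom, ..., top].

5       [5]
10      [5, 10]
swap    [10, 5]
negate  [10, -5]
negate  [10, 5]
dup     [10, 5, 5]
dup     [10, 5, 5, 5]
swap    [10, 5, 5, 5]
/       [10, 5, 1]
-       [10, 4]
drop    [10]
drop    []
4       [4]
drop    []
-21     [-21]
-9      [-21, -9]
over    [-21, -9, -21]
over    [-21, -9, -21, -9]
4       [-21, -9, -21, -9, 4]
rot     [-21, -9, -9, 4, -21]
+       [-21, -9, -9, -17]
rot     [-21, -9, -17, -9]
rot     [-21, -17, -9, -9]
over    [-21, -17, -9, -9, -9]
mod     [-21, -17, -9, 0]

[-21, -17, -9, 0]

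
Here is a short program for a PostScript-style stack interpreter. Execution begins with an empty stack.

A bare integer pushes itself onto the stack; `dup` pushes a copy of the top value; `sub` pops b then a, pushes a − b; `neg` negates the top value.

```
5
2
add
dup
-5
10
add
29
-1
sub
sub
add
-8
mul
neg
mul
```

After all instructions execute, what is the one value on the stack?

5   -> [5]
2   -> [5, 2]
add -> [7]
dup -> [7, 7]
-5  -> [7, 7, -5]
10  -> [7, 7, -5, 10]
add -> [7, 7, 5]
29  -> [7, 7, 5, 29]
-1  -> [7, 7, 5, 29, -1]
sub -> [7, 7, 5, 30]
sub -> [7, 7, -25]
add -> [7, -18]
-8  -> [7, -18, -8]
mul -> [7, 144]
neg -> [7, -144]
mul -> [-1008]

-1008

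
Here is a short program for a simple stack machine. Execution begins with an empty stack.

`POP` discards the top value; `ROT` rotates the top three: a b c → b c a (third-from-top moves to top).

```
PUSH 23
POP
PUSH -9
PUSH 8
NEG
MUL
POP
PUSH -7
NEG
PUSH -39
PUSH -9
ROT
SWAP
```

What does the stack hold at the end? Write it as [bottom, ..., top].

[-39, 7, -9]

PUSH 23  → [23]
POP      → []
PUSH -9  → [-9]
PUSH 8   → [-9, 8]
NEG      → [-9, -8]
MUL      → [72]
POP      → []
PUSH -7  → [-7]
NEG      → [7]
PUSH -39 → [7, -39]
PUSH -9  → [7, -39, -9]
ROT      → [-39, -9, 7]
SWAP     → [-39, 7, -9]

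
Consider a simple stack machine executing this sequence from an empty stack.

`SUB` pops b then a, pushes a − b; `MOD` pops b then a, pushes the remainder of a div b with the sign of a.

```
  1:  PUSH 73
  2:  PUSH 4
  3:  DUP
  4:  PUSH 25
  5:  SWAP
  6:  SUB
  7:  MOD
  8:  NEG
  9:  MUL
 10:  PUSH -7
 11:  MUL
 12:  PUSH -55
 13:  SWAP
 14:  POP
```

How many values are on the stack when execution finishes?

1

PUSH 73   [73]
PUSH 4    [73, 4]
DUP       [73, 4, 4]
PUSH 25   [73, 4, 4, 25]
SWAP      [73, 4, 25, 4]
SUB       [73, 4, 21]
MOD       [73, 4]
NEG       [73, -4]
MUL       [-292]
PUSH -7   [-292, -7]
MUL       [2044]
PUSH -55  [2044, -55]
SWAP      [-55, 2044]
POP       [-55]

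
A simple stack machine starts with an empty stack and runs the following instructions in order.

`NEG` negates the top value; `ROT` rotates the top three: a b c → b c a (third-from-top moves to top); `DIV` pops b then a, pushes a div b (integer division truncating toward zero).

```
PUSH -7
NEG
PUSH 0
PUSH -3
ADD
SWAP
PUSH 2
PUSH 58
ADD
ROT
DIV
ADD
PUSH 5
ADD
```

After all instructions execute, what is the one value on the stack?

-8

PUSH -7 -> -7
NEG     -> 7
PUSH 0  -> 7 0
PUSH -3 -> 7 0 -3
ADD     -> 7 -3
SWAP    -> -3 7
PUSH 2  -> -3 7 2
PUSH 58 -> -3 7 2 58
ADD     -> -3 7 60
ROT     -> 7 60 -3
DIV     -> 7 -20
ADD     -> -13
PUSH 5  -> -13 5
ADD     -> -8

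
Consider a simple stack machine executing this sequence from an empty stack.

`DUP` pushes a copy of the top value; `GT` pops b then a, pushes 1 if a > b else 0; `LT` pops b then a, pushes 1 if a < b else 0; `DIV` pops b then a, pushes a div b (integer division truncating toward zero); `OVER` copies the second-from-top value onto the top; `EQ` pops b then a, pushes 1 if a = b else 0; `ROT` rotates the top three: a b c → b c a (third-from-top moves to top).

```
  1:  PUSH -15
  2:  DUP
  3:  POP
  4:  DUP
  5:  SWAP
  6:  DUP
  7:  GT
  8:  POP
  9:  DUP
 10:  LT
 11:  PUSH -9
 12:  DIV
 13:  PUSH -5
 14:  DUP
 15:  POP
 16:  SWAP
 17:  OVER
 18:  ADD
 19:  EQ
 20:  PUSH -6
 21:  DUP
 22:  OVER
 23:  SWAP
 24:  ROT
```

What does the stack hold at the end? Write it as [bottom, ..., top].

[1, -6, -6, -6]

PUSH -15 → [-15]
DUP      → [-15, -15]
POP      → [-15]
DUP      → [-15, -15]
SWAP     → [-15, -15]
DUP      → [-15, -15, -15]
GT       → [-15, 0]
POP      → [-15]
DUP      → [-15, -15]
LT       → [0]
PUSH -9  → [0, -9]
DIV      → [0]
PUSH -5  → [0, -5]
DUP      → [0, -5, -5]
POP      → [0, -5]
SWAP     → [-5, 0]
OVER     → [-5, 0, -5]
ADD      → [-5, -5]
EQ       → [1]
PUSH -6  → [1, -6]
DUP      → [1, -6, -6]
OVER     → [1, -6, -6, -6]
SWAP     → [1, -6, -6, -6]
ROT      → [1, -6, -6, -6]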